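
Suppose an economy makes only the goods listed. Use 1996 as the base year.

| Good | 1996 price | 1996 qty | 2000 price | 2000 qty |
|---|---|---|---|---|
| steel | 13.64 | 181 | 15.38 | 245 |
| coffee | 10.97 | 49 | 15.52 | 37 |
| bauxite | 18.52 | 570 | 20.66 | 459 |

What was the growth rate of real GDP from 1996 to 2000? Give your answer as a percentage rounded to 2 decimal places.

-9.69%

Real GDP 1996 = Nominal GDP 1996 = 13.64·181 + 10.97·49 + 18.52·570 = 13562.77.
Real GDP 2000 (at 1996 prices) = 13.64·245 + 10.97·37 + 18.52·459 = 12248.37.
Real growth = 12248.37/13562.77 − 1 = -0.0969.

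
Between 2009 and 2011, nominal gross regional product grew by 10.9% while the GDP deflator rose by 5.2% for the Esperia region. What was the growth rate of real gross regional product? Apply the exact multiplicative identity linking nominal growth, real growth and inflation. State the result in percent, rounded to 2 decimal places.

(1 + g_nom) = (1 + g_real)(1 + π), so g_real = 1.1090 / 1.0520 − 1 = 0.05418.

5.42%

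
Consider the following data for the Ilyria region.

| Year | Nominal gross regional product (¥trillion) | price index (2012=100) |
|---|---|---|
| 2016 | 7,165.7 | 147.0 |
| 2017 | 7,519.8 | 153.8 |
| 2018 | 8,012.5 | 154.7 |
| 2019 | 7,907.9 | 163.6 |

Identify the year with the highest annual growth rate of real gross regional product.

2017: real = 7519.8/1.538 = 4889.34; growth vs 2016 (4874.63) = 0.30%.
2018: real = 8012.5/1.547 = 5179.38; growth vs 2017 (4889.34) = 5.93%.
2019: real = 7907.9/1.636 = 4833.68; growth vs 2018 (5179.38) = -6.67%.

2018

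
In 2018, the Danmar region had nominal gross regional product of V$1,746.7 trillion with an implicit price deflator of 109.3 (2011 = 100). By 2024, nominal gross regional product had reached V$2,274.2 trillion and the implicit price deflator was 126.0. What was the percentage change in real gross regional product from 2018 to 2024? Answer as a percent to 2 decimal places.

12.94%

Real gross regional product 2018 = 1746.7 / 1.093 = 1598.08.
Real gross regional product 2024 = 2274.2 / 1.260 = 1804.92.
Real growth = 1804.92 / 1598.08 − 1 = 0.1294.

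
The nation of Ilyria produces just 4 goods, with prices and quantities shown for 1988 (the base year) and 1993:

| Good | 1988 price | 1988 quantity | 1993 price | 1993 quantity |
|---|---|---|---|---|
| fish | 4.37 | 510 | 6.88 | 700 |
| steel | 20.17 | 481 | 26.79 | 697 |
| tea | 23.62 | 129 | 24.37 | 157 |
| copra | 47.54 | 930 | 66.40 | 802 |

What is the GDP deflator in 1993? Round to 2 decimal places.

Nominal GDP 1993 = 6.88·700 + 26.79·697 + 24.37·157 + 66.40·802 = 80567.52.
Real GDP 1993 (at 1988 prices) = 4.37·700 + 20.17·697 + 23.62·157 + 47.54·802 = 58952.91.
Deflator = Nominal/Real × 100 = 80567.52/58952.91 × 100 = 136.664.

136.66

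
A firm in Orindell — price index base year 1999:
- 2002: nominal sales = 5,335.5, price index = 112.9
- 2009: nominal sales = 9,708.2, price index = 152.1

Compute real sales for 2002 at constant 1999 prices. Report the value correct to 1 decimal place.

4,725.9

Real sales = Nominal / (price index/100) = 5335.5 / 1.129 = 4725.86.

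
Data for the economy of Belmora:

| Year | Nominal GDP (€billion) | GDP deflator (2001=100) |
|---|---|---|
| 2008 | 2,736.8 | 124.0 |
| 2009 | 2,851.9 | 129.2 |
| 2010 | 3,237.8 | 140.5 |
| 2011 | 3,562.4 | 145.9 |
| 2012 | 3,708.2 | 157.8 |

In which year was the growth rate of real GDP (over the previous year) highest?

2011

2009: real = 2851.9/1.292 = 2207.35; growth vs 2008 (2207.10) = 0.01%.
2010: real = 3237.8/1.405 = 2304.48; growth vs 2009 (2207.35) = 4.40%.
2011: real = 3562.4/1.459 = 2441.67; growth vs 2010 (2304.48) = 5.95%.
2012: real = 3708.2/1.578 = 2349.94; growth vs 2011 (2441.67) = -3.76%.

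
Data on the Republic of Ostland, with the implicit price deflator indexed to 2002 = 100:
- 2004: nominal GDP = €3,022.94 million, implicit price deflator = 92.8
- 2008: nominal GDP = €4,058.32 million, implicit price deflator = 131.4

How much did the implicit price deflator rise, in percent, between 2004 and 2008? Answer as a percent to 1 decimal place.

Price-level change = 131.4 / 92.8 − 1 = 0.4159.

41.6%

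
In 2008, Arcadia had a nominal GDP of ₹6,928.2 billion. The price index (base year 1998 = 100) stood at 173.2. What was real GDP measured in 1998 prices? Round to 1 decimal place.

₹4,000.1 billion

Real GDP = Nominal / (price index/100) = 6928.2 / 1.732 = 4000.12.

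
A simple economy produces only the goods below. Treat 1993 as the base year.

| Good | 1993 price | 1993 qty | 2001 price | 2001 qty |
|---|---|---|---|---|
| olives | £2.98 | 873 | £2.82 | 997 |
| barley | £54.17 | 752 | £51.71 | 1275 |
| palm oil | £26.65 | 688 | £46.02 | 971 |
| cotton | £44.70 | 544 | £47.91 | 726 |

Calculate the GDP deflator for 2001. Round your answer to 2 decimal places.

113.69

Nominal GDP 2001 = 2.82·997 + 51.71·1275 + 46.02·971 + 47.91·726 = 148209.87.
Real GDP 2001 (at 1993 prices) = 2.98·997 + 54.17·1275 + 26.65·971 + 44.70·726 = 130367.16.
Deflator = Nominal/Real × 100 = 148209.87/130367.16 × 100 = 113.687.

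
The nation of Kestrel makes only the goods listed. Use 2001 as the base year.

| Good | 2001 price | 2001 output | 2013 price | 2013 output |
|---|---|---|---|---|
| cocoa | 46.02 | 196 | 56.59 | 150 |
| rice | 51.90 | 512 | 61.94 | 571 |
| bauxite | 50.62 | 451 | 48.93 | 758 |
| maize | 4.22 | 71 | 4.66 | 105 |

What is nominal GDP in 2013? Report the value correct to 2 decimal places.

81434.48

Nominal GDP 2013 = Σ (p_2013 × q_2013) = 56.59·150 + 61.94·571 + 48.93·758 + 4.66·105 = 81434.48.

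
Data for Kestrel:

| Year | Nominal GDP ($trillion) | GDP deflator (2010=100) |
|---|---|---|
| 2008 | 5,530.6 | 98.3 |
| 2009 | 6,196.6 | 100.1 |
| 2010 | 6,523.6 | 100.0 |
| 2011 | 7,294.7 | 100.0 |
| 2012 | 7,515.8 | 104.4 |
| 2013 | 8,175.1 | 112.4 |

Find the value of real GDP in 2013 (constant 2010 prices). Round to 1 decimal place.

$7,273.2 trillion

Real GDP 2013 = 8175.1 / 1.124 = 7273.22.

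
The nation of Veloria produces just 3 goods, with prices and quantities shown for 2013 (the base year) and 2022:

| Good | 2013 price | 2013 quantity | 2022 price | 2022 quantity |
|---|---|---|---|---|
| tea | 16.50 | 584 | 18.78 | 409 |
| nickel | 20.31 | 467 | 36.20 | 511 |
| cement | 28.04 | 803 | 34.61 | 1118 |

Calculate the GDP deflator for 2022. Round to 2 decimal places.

133.83

Nominal GDP 2022 = 18.78·409 + 36.20·511 + 34.61·1118 = 64873.20.
Real GDP 2022 (at 2013 prices) = 16.50·409 + 20.31·511 + 28.04·1118 = 48475.63.
Deflator = Nominal/Real × 100 = 64873.20/48475.63 × 100 = 133.826.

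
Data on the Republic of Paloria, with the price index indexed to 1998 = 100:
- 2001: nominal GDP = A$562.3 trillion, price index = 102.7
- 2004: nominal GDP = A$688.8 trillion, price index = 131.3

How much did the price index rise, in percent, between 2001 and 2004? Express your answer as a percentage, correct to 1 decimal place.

Price-level change = 131.3 / 102.7 − 1 = 0.2785.

27.8%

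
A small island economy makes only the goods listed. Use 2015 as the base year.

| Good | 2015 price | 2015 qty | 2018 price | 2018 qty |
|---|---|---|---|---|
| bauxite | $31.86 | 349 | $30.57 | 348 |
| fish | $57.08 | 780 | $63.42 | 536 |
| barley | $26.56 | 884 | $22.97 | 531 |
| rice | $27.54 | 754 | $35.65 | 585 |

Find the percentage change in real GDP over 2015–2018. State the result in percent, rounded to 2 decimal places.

-28.02%

Real GDP 2015 = Nominal GDP 2015 = 31.86·349 + 57.08·780 + 26.56·884 + 27.54·754 = 99885.74.
Real GDP 2018 (at 2015 prices) = 31.86·348 + 57.08·536 + 26.56·531 + 27.54·585 = 71896.42.
Real growth = 71896.42/99885.74 − 1 = -0.2802.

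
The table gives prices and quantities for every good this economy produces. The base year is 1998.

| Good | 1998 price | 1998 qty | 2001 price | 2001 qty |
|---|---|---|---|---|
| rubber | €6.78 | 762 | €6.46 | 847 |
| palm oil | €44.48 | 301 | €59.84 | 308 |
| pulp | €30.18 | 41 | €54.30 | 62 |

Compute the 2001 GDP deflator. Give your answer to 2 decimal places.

127.94

Nominal GDP 2001 = 6.46·847 + 59.84·308 + 54.30·62 = 27268.94.
Real GDP 2001 (at 1998 prices) = 6.78·847 + 44.48·308 + 30.18·62 = 21313.66.
Deflator = Nominal/Real × 100 = 27268.94/21313.66 × 100 = 127.941.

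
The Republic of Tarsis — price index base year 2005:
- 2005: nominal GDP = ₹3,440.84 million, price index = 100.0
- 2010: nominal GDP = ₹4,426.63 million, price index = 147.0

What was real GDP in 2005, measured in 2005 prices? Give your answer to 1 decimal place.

₹3,440.8 million

Real GDP = Nominal / (price index/100) = 3440.84 / 1.000 = 3440.84.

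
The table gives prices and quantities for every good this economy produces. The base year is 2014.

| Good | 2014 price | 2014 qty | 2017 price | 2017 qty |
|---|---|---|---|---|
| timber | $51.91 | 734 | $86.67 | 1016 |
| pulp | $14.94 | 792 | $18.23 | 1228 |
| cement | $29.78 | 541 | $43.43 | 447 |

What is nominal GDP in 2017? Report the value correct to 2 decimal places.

$129856.37

Nominal GDP 2017 = Σ (p_2017 × q_2017) = 86.67·1016 + 18.23·1228 + 43.43·447 = 129856.37.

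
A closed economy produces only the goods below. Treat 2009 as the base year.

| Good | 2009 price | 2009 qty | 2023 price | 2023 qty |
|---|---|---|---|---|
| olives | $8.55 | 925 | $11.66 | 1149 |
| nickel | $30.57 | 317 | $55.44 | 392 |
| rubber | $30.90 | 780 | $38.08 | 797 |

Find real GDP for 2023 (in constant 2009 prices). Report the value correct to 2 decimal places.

$46434.69

Real GDP 2023 = Σ (p_2009 × q_2023) = 8.55·1149 + 30.57·392 + 30.90·797 = 46434.69.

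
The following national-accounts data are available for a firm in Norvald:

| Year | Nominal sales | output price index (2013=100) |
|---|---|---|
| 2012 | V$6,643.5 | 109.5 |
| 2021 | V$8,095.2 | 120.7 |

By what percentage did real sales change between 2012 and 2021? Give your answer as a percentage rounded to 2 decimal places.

Real sales 2012 = 6643.5 / 1.095 = 6067.12.
Real sales 2021 = 8095.2 / 1.207 = 6706.88.
Real growth = 6706.88 / 6067.12 − 1 = 0.1054.

10.54%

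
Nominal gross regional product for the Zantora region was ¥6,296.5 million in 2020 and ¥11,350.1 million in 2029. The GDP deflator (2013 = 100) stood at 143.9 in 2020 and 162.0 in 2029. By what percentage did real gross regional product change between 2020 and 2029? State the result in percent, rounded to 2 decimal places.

60.12%

Deflate each year: 2020 → 6296.5/1.439 = 4375.61; 2029 → 11350.1/1.620 = 7006.23.
So real gross regional product changed by 7006.23/4375.61 − 1 = 0.6012, i.e. 60.12%.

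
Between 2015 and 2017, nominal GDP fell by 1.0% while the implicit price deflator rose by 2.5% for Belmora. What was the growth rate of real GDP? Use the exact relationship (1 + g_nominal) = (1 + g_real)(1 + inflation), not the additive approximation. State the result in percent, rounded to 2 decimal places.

-3.41%

(1 + g_nom) = (1 + g_real)(1 + π), so g_real = 0.9900 / 1.0250 − 1 = -0.03415.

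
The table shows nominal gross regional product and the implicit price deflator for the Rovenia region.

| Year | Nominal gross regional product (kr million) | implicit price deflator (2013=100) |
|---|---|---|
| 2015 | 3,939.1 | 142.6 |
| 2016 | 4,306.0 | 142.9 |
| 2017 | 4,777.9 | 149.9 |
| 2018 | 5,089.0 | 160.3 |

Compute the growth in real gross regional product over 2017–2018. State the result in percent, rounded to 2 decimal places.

-0.40%

Real gross regional product 2017 = 4777.9/1.499 = 3187.39.
Real gross regional product 2018 = 5089.0/1.603 = 3174.67.
Change = 3174.67/3187.39 − 1 = -0.0040.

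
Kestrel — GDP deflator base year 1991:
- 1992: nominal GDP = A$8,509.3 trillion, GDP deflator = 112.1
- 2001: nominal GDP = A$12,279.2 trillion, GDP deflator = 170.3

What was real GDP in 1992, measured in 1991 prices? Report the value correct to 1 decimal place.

A$7,590.8 trillion

Real GDP = Nominal / (GDP deflator/100) = 8509.3 / 1.121 = 7590.81.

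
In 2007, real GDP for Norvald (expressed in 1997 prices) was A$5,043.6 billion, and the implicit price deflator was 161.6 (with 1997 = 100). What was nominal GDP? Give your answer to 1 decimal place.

A$8,150.5 billion

Nominal GDP = Real × (implicit price deflator/100) = 5043.6 × 1.616 = 8150.46.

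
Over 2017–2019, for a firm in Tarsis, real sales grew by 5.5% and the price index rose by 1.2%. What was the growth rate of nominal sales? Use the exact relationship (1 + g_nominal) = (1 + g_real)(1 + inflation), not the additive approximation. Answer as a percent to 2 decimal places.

6.77%

(1 + g_nom) = (1 + g_real)(1 + π) = 1.0550 × 1.0120 = 1.06766.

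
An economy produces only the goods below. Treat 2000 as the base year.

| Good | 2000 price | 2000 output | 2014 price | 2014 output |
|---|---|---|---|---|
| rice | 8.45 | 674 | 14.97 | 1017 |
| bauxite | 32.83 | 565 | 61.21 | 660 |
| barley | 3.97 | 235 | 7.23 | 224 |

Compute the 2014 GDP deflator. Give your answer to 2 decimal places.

183.76

Nominal GDP 2014 = 14.97·1017 + 61.21·660 + 7.23·224 = 57242.61.
Real GDP 2014 (at 2000 prices) = 8.45·1017 + 32.83·660 + 3.97·224 = 31150.73.
Deflator = Nominal/Real × 100 = 57242.61/31150.73 × 100 = 183.760.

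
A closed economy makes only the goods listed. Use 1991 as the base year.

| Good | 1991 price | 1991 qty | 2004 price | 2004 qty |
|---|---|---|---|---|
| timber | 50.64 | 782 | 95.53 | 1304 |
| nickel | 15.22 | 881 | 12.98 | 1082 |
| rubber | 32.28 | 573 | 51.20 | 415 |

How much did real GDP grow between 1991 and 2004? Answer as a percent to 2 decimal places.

Real GDP 1991 = Nominal GDP 1991 = 50.64·782 + 15.22·881 + 32.28·573 = 71505.74.
Real GDP 2004 (at 1991 prices) = 50.64·1304 + 15.22·1082 + 32.28·415 = 95898.80.
Real growth = 95898.80/71505.74 − 1 = 0.3411.

34.11%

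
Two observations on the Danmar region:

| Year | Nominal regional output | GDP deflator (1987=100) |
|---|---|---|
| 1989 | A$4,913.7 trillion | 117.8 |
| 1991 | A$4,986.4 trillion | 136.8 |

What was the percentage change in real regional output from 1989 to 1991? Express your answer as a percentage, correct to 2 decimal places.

Real regional output 1989 = 4913.7 / 1.178 = 4171.22.
Real regional output 1991 = 4986.4 / 1.368 = 3645.03.
Real growth = 3645.03 / 4171.22 − 1 = -0.1261.

-12.61%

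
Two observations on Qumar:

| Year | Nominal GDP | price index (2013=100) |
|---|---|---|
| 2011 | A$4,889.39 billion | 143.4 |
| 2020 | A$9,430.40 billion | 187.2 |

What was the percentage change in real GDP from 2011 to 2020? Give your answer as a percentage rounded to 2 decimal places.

Deflate each year: 2011 → 4889.39/1.434 = 3409.62; 2020 → 9430.40/1.872 = 5037.61.
So real GDP changed by 5037.61/3409.62 − 1 = 0.4775, i.e. 47.75%.

47.75%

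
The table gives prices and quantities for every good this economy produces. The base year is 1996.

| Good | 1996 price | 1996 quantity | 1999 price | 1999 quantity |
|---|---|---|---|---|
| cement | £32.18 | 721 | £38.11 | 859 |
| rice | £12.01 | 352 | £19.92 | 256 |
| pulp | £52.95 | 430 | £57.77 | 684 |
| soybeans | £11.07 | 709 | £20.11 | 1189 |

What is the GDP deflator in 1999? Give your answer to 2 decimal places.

Nominal GDP 1999 = 38.11·859 + 19.92·256 + 57.77·684 + 20.11·1189 = 101261.48.
Real GDP 1999 (at 1996 prices) = 32.18·859 + 12.01·256 + 52.95·684 + 11.07·1189 = 80097.21.
Deflator = Nominal/Real × 100 = 101261.48/80097.21 × 100 = 126.423.

126.42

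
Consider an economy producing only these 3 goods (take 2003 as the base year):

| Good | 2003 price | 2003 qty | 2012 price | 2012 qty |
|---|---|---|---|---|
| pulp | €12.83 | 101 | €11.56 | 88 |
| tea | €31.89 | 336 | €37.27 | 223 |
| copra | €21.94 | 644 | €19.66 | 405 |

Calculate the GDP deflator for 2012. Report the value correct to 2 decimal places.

Nominal GDP 2012 = 11.56·88 + 37.27·223 + 19.66·405 = 17290.79.
Real GDP 2012 (at 2003 prices) = 12.83·88 + 31.89·223 + 21.94·405 = 17126.21.
Deflator = Nominal/Real × 100 = 17290.79/17126.21 × 100 = 100.961.

100.96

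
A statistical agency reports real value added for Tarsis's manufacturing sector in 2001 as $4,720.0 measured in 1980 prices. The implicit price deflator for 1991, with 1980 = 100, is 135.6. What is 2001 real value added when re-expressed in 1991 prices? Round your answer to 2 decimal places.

Real value added in 1991 prices = Real value added in 1980 prices × (P_1991/P_1980) = 4720.0 × 1.356 = 6400.32.

$6,400.32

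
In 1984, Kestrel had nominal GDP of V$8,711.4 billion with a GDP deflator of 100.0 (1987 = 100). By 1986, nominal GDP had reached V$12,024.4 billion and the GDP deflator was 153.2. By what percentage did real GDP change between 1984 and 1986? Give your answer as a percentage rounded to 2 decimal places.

Deflate each year: 1984 → 8711.4/1.000 = 8711.40; 1986 → 12024.4/1.532 = 7848.83.
So real GDP changed by 7848.83/8711.40 − 1 = -0.0990, i.e. -9.90%.

-9.90%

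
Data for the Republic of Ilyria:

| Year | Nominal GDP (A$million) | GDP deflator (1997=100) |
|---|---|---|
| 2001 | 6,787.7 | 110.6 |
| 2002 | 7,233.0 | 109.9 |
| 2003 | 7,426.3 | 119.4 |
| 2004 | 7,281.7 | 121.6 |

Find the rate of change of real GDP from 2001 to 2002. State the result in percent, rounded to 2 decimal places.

7.24%

Real GDP 2001 = 6787.7/1.106 = 6137.16.
Real GDP 2002 = 7233.0/1.099 = 6581.44.
Change = 6581.44/6137.16 − 1 = 0.0724.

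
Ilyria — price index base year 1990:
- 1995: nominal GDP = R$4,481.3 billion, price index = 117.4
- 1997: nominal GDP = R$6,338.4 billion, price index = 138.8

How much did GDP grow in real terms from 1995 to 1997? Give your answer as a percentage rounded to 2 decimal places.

Real GDP 1995 = 4481.3 / 1.174 = 3817.12.
Real GDP 1997 = 6338.4 / 1.388 = 4566.57.
Real growth = 4566.57 / 3817.12 − 1 = 0.1963.

19.63%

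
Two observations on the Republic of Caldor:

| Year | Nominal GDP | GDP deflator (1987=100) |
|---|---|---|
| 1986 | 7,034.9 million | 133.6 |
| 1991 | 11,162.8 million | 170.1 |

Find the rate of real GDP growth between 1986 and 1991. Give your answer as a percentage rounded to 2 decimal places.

Real GDP 1986 = 7034.9 / 1.336 = 5265.64.
Real GDP 1991 = 11162.8 / 1.701 = 6562.49.
Real growth = 6562.49 / 5265.64 − 1 = 0.2463.

24.63%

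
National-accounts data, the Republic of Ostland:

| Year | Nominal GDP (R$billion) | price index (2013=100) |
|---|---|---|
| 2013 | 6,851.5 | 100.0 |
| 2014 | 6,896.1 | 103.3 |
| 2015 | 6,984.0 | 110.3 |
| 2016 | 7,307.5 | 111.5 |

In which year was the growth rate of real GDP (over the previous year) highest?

2016

2014: real = 6896.1/1.033 = 6675.80; growth vs 2013 (6851.50) = -2.56%.
2015: real = 6984.0/1.103 = 6331.82; growth vs 2014 (6675.80) = -5.15%.
2016: real = 7307.5/1.115 = 6553.81; growth vs 2015 (6331.82) = 3.51%.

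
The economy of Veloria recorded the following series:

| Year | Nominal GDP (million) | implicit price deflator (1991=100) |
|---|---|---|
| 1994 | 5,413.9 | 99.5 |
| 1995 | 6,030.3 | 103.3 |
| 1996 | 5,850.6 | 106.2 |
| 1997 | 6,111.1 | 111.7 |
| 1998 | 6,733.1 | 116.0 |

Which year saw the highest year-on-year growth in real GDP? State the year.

1995

1995: real = 6030.3/1.033 = 5837.66; growth vs 1994 (5441.11) = 7.29%.
1996: real = 5850.6/1.062 = 5509.04; growth vs 1995 (5837.66) = -5.63%.
1997: real = 6111.1/1.117 = 5470.99; growth vs 1996 (5509.04) = -0.69%.
1998: real = 6733.1/1.160 = 5804.40; growth vs 1997 (5470.99) = 6.09%.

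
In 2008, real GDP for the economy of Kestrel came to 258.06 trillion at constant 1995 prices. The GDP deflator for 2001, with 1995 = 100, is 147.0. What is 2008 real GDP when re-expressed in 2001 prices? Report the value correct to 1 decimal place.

379.3 trillion

Real GDP in 2001 prices = Real GDP in 1995 prices × (P_2001/P_1995) = 258.06 × 1.470 = 379.35.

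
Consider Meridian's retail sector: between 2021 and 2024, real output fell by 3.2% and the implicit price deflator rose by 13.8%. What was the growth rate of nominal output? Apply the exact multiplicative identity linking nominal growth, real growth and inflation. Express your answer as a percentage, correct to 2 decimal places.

(1 + g_nom) = (1 + g_real)(1 + π) = 0.9680 × 1.1380 = 1.10158.

10.16%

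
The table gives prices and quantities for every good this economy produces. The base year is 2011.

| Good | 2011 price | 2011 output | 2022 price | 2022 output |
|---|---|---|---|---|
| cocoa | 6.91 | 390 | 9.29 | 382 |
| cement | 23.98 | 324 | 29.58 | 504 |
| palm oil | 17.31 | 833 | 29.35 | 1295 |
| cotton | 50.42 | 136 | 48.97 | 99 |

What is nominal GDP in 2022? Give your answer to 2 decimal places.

Nominal GDP 2022 = Σ (p_2022 × q_2022) = 9.29·382 + 29.58·504 + 29.35·1295 + 48.97·99 = 61313.38.

61313.38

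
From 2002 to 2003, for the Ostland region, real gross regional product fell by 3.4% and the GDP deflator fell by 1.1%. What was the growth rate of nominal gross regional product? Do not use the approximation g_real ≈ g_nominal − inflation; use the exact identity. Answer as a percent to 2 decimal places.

(1 + g_nom) = (1 + g_real)(1 + π) = 0.9660 × 0.9890 = 0.95537.

-4.46%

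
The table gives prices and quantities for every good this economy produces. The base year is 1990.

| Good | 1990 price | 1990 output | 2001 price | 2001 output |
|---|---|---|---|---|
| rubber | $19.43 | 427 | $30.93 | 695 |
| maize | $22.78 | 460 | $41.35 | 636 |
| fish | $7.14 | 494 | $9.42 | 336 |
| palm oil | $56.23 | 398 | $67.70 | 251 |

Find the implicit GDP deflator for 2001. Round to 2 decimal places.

Nominal GDP 2001 = 30.93·695 + 41.35·636 + 9.42·336 + 67.70·251 = 67952.77.
Real GDP 2001 (at 1990 prices) = 19.43·695 + 22.78·636 + 7.14·336 + 56.23·251 = 44504.70.
Deflator = Nominal/Real × 100 = 67952.77/44504.70 × 100 = 152.687.

152.69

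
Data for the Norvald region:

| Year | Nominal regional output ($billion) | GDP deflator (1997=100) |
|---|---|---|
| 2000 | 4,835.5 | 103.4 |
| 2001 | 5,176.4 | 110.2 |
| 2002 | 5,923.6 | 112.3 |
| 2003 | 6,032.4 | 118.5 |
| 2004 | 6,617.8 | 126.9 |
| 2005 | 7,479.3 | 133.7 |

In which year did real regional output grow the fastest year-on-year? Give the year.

2002

2001: real = 5176.4/1.102 = 4697.28; growth vs 2000 (4676.50) = 0.44%.
2002: real = 5923.6/1.123 = 5274.80; growth vs 2001 (4697.28) = 12.29%.
2003: real = 6032.4/1.185 = 5090.63; growth vs 2002 (5274.80) = -3.49%.
2004: real = 6617.8/1.269 = 5214.97; growth vs 2003 (5090.63) = 2.44%.
2005: real = 7479.3/1.337 = 5594.09; growth vs 2004 (5214.97) = 7.27%.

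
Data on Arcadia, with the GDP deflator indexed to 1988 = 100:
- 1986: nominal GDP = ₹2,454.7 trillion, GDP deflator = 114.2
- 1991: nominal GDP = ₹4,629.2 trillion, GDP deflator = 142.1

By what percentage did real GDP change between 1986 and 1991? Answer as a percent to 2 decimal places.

51.56%

Deflate each year: 1986 → 2454.7/1.142 = 2149.47; 1991 → 4629.2/1.421 = 3257.71.
So real GDP changed by 3257.71/2149.47 − 1 = 0.5156, i.e. 51.56%.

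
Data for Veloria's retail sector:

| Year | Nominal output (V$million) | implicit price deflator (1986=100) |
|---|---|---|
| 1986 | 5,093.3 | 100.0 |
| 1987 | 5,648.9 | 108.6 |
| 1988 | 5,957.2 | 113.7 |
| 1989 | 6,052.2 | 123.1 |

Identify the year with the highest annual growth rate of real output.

1987

1987: real = 5648.9/1.086 = 5201.57; growth vs 1986 (5093.30) = 2.13%.
1988: real = 5957.2/1.137 = 5239.40; growth vs 1987 (5201.57) = 0.73%.
1989: real = 6052.2/1.231 = 4916.49; growth vs 1988 (5239.40) = -6.16%.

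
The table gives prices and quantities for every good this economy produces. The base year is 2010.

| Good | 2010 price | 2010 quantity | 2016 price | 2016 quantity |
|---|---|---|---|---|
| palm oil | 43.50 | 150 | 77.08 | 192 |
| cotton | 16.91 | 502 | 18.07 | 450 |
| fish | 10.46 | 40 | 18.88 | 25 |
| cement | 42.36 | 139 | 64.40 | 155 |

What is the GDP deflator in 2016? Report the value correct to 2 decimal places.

146.50

Nominal GDP 2016 = 77.08·192 + 18.07·450 + 18.88·25 + 64.40·155 = 33384.86.
Real GDP 2016 (at 2010 prices) = 43.50·192 + 16.91·450 + 10.46·25 + 42.36·155 = 22788.80.
Deflator = Nominal/Real × 100 = 33384.86/22788.80 × 100 = 146.497.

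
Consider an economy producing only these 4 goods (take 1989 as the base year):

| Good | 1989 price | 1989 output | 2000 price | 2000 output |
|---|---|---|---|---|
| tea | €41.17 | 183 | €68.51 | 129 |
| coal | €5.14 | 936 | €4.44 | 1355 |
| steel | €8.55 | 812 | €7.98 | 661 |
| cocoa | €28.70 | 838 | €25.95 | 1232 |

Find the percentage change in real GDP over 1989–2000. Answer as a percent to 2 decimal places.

Real GDP 1989 = Nominal GDP 1989 = 41.17·183 + 5.14·936 + 8.55·812 + 28.70·838 = 43338.35.
Real GDP 2000 (at 1989 prices) = 41.17·129 + 5.14·1355 + 8.55·661 + 28.70·1232 = 53285.58.
Real growth = 53285.58/43338.35 − 1 = 0.2295.

22.95%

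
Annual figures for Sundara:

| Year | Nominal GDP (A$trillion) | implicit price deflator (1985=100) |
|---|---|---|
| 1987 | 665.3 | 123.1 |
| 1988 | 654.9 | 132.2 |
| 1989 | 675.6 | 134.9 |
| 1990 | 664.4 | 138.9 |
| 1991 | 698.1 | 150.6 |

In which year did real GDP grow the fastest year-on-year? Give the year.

1989

1988: real = 654.9/1.322 = 495.39; growth vs 1987 (540.45) = -8.34%.
1989: real = 675.6/1.349 = 500.82; growth vs 1988 (495.39) = 1.10%.
1990: real = 664.4/1.389 = 478.33; growth vs 1989 (500.82) = -4.49%.
1991: real = 698.1/1.506 = 463.55; growth vs 1990 (478.33) = -3.09%.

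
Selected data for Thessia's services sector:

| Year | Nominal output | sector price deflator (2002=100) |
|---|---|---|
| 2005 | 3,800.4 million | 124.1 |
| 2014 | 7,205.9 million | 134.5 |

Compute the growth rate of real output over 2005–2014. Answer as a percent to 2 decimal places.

74.95%

Deflate each year: 2005 → 3800.4/1.241 = 3062.37; 2014 → 7205.9/1.345 = 5357.55.
So real output changed by 5357.55/3062.37 − 1 = 0.7495, i.e. 74.95%.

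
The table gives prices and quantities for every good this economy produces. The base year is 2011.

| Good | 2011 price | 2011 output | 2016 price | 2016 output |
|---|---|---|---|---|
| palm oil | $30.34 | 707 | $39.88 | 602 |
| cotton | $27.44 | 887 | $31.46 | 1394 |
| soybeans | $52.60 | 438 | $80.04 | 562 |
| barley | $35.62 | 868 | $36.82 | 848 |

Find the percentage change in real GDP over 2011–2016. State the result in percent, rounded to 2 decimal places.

Real GDP 2011 = Nominal GDP 2011 = 30.34·707 + 27.44·887 + 52.60·438 + 35.62·868 = 99746.62.
Real GDP 2016 (at 2011 prices) = 30.34·602 + 27.44·1394 + 52.60·562 + 35.62·848 = 116283.00.
Real growth = 116283.00/99746.62 − 1 = 0.1658.

16.58%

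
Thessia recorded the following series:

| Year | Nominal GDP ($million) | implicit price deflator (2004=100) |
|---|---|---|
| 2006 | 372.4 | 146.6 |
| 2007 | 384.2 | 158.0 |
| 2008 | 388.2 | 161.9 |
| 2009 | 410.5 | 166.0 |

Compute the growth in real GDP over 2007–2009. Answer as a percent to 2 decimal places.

1.70%

Real GDP 2007 = 384.2/1.580 = 243.16.
Real GDP 2009 = 410.5/1.660 = 247.29.
Change = 247.29/243.16 − 1 = 0.0170.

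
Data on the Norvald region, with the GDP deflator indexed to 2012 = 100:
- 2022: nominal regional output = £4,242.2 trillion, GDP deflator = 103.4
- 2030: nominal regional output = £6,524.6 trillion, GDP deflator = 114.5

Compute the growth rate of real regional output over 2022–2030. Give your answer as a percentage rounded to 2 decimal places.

Real regional output 2022 = 4242.2 / 1.034 = 4102.71.
Real regional output 2030 = 6524.6 / 1.145 = 5698.34.
Real growth = 5698.34 / 4102.71 − 1 = 0.3889.

38.89%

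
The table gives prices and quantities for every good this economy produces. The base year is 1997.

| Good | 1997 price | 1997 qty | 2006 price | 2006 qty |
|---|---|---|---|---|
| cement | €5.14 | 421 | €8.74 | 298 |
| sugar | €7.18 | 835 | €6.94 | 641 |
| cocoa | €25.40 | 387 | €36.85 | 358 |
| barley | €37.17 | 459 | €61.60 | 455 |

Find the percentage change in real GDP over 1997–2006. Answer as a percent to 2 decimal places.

-8.30%

Real GDP 1997 = Nominal GDP 1997 = 5.14·421 + 7.18·835 + 25.40·387 + 37.17·459 = 35050.07.
Real GDP 2006 (at 1997 prices) = 5.14·298 + 7.18·641 + 25.40·358 + 37.17·455 = 32139.65.
Real growth = 32139.65/35050.07 − 1 = -0.0830.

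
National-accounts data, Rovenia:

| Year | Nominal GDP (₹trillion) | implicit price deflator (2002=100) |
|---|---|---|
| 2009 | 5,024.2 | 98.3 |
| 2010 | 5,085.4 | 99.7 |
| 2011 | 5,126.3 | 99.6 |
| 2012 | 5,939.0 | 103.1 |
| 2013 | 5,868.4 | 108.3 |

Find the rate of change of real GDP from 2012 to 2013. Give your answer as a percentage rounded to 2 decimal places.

-5.93%

Real GDP 2012 = 5939.0/1.031 = 5760.43.
Real GDP 2013 = 5868.4/1.083 = 5418.65.
Change = 5418.65/5760.43 − 1 = -0.0593.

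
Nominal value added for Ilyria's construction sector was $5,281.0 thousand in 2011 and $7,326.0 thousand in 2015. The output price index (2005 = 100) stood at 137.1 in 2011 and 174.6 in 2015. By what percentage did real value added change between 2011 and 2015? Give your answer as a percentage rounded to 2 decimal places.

8.93%

Real value added 2011 = 5281.0 / 1.371 = 3851.93.
Real value added 2015 = 7326.0 / 1.746 = 4195.88.
Real growth = 4195.88 / 3851.93 − 1 = 0.0893.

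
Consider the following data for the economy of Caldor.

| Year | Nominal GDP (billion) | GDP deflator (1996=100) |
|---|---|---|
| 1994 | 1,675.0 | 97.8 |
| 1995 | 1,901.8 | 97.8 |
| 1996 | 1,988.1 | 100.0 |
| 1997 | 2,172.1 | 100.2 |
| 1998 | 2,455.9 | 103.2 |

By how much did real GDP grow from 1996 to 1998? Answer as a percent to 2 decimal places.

19.70%

Real GDP 1996 = 1988.1/1.000 = 1988.10.
Real GDP 1998 = 2455.9/1.032 = 2379.75.
Change = 2379.75/1988.10 − 1 = 0.1970.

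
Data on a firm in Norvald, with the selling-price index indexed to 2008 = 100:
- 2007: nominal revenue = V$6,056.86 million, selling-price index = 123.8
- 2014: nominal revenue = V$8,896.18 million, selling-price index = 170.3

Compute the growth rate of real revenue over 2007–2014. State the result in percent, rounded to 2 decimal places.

6.77%

Deflate each year: 2007 → 6056.86/1.238 = 4892.46; 2014 → 8896.18/1.703 = 5223.83.
So real revenue changed by 5223.83/4892.46 − 1 = 0.0677, i.e. 6.77%.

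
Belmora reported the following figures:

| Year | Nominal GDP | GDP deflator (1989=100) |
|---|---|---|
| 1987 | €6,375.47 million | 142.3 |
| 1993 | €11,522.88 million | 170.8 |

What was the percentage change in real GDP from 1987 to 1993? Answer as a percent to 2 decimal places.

Real GDP 1987 = 6375.47 / 1.423 = 4480.30.
Real GDP 1993 = 11522.88 / 1.708 = 6746.42.
Real growth = 6746.42 / 4480.30 − 1 = 0.5058.

50.58%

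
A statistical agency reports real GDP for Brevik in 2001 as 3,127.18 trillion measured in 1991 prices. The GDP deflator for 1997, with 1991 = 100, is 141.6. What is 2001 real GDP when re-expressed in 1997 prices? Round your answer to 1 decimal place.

Real GDP in 1997 prices = Real GDP in 1991 prices × (P_1997/P_1991) = 3127.18 × 1.416 = 4428.09.

4,428.1 trillion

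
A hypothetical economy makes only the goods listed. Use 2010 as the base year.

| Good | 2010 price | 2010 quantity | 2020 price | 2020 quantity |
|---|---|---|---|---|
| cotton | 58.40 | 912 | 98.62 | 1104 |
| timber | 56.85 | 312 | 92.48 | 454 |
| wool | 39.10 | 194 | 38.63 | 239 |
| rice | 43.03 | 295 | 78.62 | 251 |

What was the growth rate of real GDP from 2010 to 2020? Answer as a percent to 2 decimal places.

Real GDP 2010 = Nominal GDP 2010 = 58.40·912 + 56.85·312 + 39.10·194 + 43.03·295 = 91277.25.
Real GDP 2020 (at 2010 prices) = 58.40·1104 + 56.85·454 + 39.10·239 + 43.03·251 = 110428.93.
Real growth = 110428.93/91277.25 − 1 = 0.2098.

20.98%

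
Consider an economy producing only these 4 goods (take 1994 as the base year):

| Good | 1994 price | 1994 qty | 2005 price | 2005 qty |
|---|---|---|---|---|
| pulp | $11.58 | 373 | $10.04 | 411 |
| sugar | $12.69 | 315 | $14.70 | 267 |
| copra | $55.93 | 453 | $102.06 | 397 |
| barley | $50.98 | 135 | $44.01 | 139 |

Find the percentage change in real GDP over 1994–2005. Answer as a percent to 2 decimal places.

Real GDP 1994 = Nominal GDP 1994 = 11.58·373 + 12.69·315 + 55.93·453 + 50.98·135 = 40535.28.
Real GDP 2005 (at 1994 prices) = 11.58·411 + 12.69·267 + 55.93·397 + 50.98·139 = 37438.04.
Real growth = 37438.04/40535.28 − 1 = -0.0764.

-7.64%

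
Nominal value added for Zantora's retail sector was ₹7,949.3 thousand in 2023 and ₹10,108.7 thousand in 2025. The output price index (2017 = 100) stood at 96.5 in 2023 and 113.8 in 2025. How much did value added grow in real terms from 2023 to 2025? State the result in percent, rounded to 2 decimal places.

7.83%

Real value added 2023 = 7949.3 / 0.965 = 8237.62.
Real value added 2025 = 10108.7 / 1.138 = 8882.86.
Real growth = 8882.86 / 8237.62 − 1 = 0.0783.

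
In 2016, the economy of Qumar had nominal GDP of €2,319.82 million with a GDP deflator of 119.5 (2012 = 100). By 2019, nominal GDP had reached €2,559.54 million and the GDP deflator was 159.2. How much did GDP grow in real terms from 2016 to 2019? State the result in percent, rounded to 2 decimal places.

Real GDP 2016 = 2319.82 / 1.195 = 1941.27.
Real GDP 2019 = 2559.54 / 1.592 = 1607.75.
Real growth = 1607.75 / 1941.27 − 1 = -0.1718.

-17.18%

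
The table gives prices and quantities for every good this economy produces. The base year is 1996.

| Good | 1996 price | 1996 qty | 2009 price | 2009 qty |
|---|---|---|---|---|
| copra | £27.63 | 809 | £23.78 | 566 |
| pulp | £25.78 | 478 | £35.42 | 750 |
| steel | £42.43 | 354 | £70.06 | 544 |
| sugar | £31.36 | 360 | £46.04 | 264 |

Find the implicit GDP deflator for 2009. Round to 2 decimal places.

Nominal GDP 2009 = 23.78·566 + 35.42·750 + 70.06·544 + 46.04·264 = 90291.68.
Real GDP 2009 (at 1996 prices) = 27.63·566 + 25.78·750 + 42.43·544 + 31.36·264 = 66334.54.
Deflator = Nominal/Real × 100 = 90291.68/66334.54 × 100 = 136.116.

136.12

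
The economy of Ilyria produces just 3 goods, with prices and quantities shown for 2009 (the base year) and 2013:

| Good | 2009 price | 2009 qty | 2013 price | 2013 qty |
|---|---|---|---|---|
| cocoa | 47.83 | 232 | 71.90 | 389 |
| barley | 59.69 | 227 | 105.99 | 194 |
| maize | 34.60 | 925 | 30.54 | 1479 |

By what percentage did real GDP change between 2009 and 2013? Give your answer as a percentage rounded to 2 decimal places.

43.61%

Real GDP 2009 = Nominal GDP 2009 = 47.83·232 + 59.69·227 + 34.60·925 = 56651.19.
Real GDP 2013 (at 2009 prices) = 47.83·389 + 59.69·194 + 34.60·1479 = 81359.13.
Real growth = 81359.13/56651.19 − 1 = 0.4361.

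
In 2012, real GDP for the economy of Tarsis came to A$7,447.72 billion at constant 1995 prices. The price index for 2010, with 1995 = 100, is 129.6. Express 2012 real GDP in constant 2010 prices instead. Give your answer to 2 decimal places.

A$9,652.25 billion

Real GDP in 2010 prices = Real GDP in 1995 prices × (P_2010/P_1995) = 7447.72 × 1.296 = 9652.25.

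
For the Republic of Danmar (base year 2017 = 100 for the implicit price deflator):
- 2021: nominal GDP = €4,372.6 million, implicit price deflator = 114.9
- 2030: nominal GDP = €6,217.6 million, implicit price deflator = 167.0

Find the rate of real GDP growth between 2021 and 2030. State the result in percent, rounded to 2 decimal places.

Real GDP 2021 = 4372.6 / 1.149 = 3805.57.
Real GDP 2030 = 6217.6 / 1.670 = 3723.11.
Real growth = 3723.11 / 3805.57 − 1 = -0.0217.

-2.17%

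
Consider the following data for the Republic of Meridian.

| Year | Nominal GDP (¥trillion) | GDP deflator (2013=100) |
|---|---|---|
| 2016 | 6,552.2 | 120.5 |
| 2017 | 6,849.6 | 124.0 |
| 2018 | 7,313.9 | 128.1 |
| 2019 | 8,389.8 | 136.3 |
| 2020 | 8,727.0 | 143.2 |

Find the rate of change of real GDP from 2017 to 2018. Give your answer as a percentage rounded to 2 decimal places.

Real GDP 2017 = 6849.6/1.240 = 5523.87.
Real GDP 2018 = 7313.9/1.281 = 5709.52.
Change = 5709.52/5523.87 − 1 = 0.0336.

3.36%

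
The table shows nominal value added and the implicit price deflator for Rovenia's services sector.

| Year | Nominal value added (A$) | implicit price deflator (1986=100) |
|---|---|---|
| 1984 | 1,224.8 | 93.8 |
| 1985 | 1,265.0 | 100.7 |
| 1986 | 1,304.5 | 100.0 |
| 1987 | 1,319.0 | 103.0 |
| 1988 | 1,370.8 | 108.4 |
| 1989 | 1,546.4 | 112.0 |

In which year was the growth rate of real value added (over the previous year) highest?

1985: real = 1265.0/1.007 = 1256.21; growth vs 1984 (1305.76) = -3.79%.
1986: real = 1304.5/1.000 = 1304.50; growth vs 1985 (1256.21) = 3.84%.
1987: real = 1319.0/1.030 = 1280.58; growth vs 1986 (1304.50) = -1.83%.
1988: real = 1370.8/1.084 = 1264.58; growth vs 1987 (1280.58) = -1.25%.
1989: real = 1546.4/1.120 = 1380.71; growth vs 1988 (1264.58) = 9.18%.

1989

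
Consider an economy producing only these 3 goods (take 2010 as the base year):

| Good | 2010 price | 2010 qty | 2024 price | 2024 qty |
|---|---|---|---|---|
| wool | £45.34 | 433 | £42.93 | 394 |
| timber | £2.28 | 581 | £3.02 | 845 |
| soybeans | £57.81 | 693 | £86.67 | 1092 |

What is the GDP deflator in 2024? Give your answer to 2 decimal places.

Nominal GDP 2024 = 42.93·394 + 3.02·845 + 86.67·1092 = 114109.96.
Real GDP 2024 (at 2010 prices) = 45.34·394 + 2.28·845 + 57.81·1092 = 82919.08.
Deflator = Nominal/Real × 100 = 114109.96/82919.08 × 100 = 137.616.

137.62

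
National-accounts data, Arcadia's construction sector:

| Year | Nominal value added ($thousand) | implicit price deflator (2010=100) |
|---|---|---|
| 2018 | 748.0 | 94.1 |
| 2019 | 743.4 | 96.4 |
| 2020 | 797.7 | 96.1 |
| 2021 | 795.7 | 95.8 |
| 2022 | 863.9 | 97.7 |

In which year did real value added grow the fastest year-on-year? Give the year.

2019: real = 743.4/0.964 = 771.16; growth vs 2018 (794.90) = -2.99%.
2020: real = 797.7/0.961 = 830.07; growth vs 2019 (771.16) = 7.64%.
2021: real = 795.7/0.958 = 830.58; growth vs 2020 (830.07) = 0.06%.
2022: real = 863.9/0.977 = 884.24; growth vs 2021 (830.58) = 6.46%.

2020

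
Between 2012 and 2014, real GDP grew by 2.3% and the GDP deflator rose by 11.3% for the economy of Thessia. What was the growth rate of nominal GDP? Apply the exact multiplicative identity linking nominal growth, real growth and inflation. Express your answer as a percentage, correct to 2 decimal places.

(1 + g_nom) = (1 + g_real)(1 + π) = 1.0230 × 1.1130 = 1.13860.

13.86%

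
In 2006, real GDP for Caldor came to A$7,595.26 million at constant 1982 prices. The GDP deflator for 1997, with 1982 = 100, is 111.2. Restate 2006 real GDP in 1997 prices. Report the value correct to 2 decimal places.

A$8,445.93 million

Real GDP in 1997 prices = Real GDP in 1982 prices × (P_1997/P_1982) = 7595.26 × 1.112 = 8445.93.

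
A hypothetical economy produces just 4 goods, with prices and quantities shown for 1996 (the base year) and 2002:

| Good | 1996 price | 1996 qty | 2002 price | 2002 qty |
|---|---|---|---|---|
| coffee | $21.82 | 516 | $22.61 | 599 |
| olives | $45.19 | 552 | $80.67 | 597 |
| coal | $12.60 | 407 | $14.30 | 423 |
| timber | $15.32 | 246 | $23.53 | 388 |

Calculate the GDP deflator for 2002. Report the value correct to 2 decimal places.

Nominal GDP 2002 = 22.61·599 + 80.67·597 + 14.30·423 + 23.53·388 = 76881.92.
Real GDP 2002 (at 1996 prices) = 21.82·599 + 45.19·597 + 12.60·423 + 15.32·388 = 51322.57.
Deflator = Nominal/Real × 100 = 76881.92/51322.57 × 100 = 149.801.

149.80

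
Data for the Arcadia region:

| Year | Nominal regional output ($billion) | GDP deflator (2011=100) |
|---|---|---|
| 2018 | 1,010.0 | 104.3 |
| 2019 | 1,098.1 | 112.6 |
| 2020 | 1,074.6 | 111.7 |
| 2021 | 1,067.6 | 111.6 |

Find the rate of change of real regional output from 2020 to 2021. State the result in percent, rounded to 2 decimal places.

Real regional output 2020 = 1074.6/1.117 = 962.04.
Real regional output 2021 = 1067.6/1.116 = 956.63.
Change = 956.63/962.04 − 1 = -0.0056.

-0.56%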